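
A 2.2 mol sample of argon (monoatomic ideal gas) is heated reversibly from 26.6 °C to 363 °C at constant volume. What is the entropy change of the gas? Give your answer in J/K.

In kelvin: T₁ = 299.75 K, T₂ = 636.15 K. At constant volume, ΔS = nC_V ln(T₂/T₁) with C_V = 3R/2 = 12.47 J mol⁻¹ K⁻¹.
ΔS = 2.2 × 12.47 × ln(636.15/299.75) = 20.6 J/K.

ΔS = 20.6 J/K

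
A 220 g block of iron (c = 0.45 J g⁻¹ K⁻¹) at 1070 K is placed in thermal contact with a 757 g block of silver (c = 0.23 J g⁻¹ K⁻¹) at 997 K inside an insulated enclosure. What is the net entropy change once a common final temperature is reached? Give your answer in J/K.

Energy balance: T_f = (m₁c₁T₁ + m₂c₂T₂)/(m₁c₁ + m₂c₂) = 1023.5 K.
ΔS₁ = m₁c₁ ln(T_f/T₁) = 99 × ln(1023.5/1070) = -4.402 J/K.
ΔS₂ = m₂c₂ ln(T_f/T₂) = 174.11 × ln(1023.5/997) = 4.561 J/K.
ΔS_total = -4.402 + 4.561 = 0.159 J/K.

ΔS_total = 0.159 J/K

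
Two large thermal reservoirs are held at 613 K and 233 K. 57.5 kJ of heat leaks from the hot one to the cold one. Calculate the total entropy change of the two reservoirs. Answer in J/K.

ΔS_hot = −Q/T_H = −57500/613 = -93.8 J/K and ΔS_cold = +Q/T_C = 57500/233 = 246.8 J/K.
ΔS_total = -93.8 + 246.8 = 153 J/K, positive as the second law requires.

ΔS_total = 153 J/K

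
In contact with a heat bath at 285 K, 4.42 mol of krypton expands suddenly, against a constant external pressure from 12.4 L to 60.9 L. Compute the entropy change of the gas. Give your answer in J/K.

Entropy is a state function, so ΔS_gas depends only on the end states.
For an isothermal ideal gas ΔS_gas = nR ln(V₂/V₁) = 4.42 × 8.314 × ln(60.9/12.4) = 58.5 J/K.

ΔS_gas = 58.5 J/K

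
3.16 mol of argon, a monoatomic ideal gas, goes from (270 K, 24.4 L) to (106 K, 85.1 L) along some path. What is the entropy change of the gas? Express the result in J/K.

ΔS = -4.03 J/K

Entropy is a state function: ΔS = nC_V ln(T₂/T₁) + nR ln(V₂/V₁), with C_V = 3R/2 = 12.47 J mol⁻¹ K⁻¹ for a monoatomic ideal gas.
ΔS = 3.16 × [12.47 × ln(106/270) + 8.314 × ln(85.1/24.4)] = -4.03 J/K.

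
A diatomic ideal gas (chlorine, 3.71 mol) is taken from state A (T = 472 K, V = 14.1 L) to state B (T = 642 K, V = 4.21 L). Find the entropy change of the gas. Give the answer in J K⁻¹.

ΔS = -13.6 J/K

Entropy is a state function: ΔS = nC_V ln(T₂/T₁) + nR ln(V₂/V₁), with C_V = 5R/2 = 20.79 J mol⁻¹ K⁻¹ for a diatomic ideal gas.
ΔS = 3.71 × [20.79 × ln(642/472) + 8.314 × ln(4.21/14.1)] = -13.6 J/K.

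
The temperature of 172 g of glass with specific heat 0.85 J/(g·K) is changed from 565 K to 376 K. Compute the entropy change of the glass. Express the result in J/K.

ΔS = ∫dQ_rev/T = m c ln(T₂/T₁) = 172 × 0.85 × ln(376/565) = -59.5 J/K.

ΔS = -59.5 J/K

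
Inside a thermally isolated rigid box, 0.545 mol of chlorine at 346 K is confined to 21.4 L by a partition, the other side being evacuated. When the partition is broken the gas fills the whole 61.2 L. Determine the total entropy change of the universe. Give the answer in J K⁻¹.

No heat is exchanged and no work is done, so the ideal-gas temperature stays constant.
Entropy is a state function; using a reversible isothermal path, ΔS_gas = nR ln(V₂/V₁) = 0.545 × 8.314 × ln(61.2/21.4) = 4.76 J/K.
The insulated surroundings exchange no heat, so ΔS_surr = 0 and ΔS_universe = ΔS_gas.

ΔS_universe = 4.76 J/K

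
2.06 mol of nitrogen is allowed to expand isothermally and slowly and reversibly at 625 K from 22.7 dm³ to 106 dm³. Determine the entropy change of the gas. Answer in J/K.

For an isothermal ideal gas ΔS_gas = nR ln(V₂/V₁) = 2.06 × 8.314 × ln(106/22.7) = 26.4 J/K.

ΔS_gas = 26.4 J/K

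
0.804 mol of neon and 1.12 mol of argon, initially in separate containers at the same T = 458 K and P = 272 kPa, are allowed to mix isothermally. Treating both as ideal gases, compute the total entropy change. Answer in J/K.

ΔS_mix = 10.9 J/K

Mole fractions: x_A = 0.804/1.92 = 0.418, x_B = 0.582.
ΔS_mix = −R(n_A ln x_A + n_B ln x_B) = −8.314 × (0.804 ln 0.418 + 1.12 ln 0.582) = 10.9 J/K.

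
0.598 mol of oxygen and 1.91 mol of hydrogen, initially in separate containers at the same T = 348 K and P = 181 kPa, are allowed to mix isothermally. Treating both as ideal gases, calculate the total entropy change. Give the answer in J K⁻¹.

Mole fractions: x_A = 0.598/2.51 = 0.238, x_B = 0.762.
ΔS_mix = −R(n_A ln x_A + n_B ln x_B) = −8.314 × (0.598 ln 0.238 + 1.91 ln 0.762) = 11.5 J/K.

ΔS_mix = 11.5 J/K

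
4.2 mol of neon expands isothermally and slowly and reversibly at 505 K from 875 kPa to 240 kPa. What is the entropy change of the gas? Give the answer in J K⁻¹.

For an isothermal ideal gas ΔS_gas = nR ln(P₁/P₂) = 4.2 × 8.314 × ln(875/240) = 45.2 J/K.

ΔS_gas = 45.2 J/K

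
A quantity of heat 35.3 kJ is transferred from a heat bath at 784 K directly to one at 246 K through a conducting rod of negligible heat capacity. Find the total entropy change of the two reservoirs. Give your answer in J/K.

ΔS_hot = −Q/T_H = −35300/784 = -45.03 J/K and ΔS_cold = +Q/T_C = 35300/246 = 143.5 J/K.
ΔS_total = -45.03 + 143.5 = 98.5 J/K, positive as the second law requires.

ΔS_total = 98.5 J/K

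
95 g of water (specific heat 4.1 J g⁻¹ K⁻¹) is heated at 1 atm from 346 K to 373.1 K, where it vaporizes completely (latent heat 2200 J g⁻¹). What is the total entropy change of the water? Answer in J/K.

ΔS = 590 J/K

Warming step: ΔS₁ = m c ln(T_tr/T_i) = 95 × 4.1 × ln(373.1/346) = 29.37 J/K.
Phase change: ΔS₂ = +mL/T_tr = 95 × 2200 / 373.1 = 560.2 J/K.
ΔS_total = (29.37) + (560.2) = 590 J/K.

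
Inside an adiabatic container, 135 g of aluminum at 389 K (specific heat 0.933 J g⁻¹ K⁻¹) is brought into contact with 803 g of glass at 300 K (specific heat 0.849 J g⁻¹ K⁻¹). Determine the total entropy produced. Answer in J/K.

ΔS_total = 3.81 J/K

Energy balance: T_f = (m₁c₁T₁ + m₂c₂T₂)/(m₁c₁ + m₂c₂) = 313.88 K.
ΔS₁ = m₁c₁ ln(T_f/T₁) = 125.955 × ln(313.88/389) = -27.026 J/K.
ΔS₂ = m₂c₂ ln(T_f/T₂) = 681.747 × ln(313.88/300) = 30.832 J/K.
ΔS_total = -27.026 + 30.832 = 3.81 J/K.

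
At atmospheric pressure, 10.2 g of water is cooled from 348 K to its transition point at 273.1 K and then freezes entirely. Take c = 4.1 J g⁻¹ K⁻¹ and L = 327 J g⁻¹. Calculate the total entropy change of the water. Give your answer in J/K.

ΔS = -22.3 J/K

Cooling step: ΔS₁ = m c ln(T_tr/T_i) = 10.2 × 4.1 × ln(273.1/348) = -10.136 J/K.
Phase change: ΔS₂ = −mL/T_tr = −10.2 × 327 / 273.1 = -12.213 J/K.
ΔS_total = (-10.136) + (-12.213) = -22.3 J/K.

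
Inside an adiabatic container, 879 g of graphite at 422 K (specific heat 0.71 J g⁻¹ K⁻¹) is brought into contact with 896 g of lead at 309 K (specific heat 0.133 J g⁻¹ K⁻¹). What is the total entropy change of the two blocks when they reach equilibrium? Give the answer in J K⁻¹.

ΔS_total = 4.53 J/K

Energy balance: T_f = (m₁c₁T₁ + m₂c₂T₂)/(m₁c₁ + m₂c₂) = 403.88 K.
ΔS₁ = m₁c₁ ln(T_f/T₁) = 624.09 × ln(403.88/422) = -27.386 J/K.
ΔS₂ = m₂c₂ ln(T_f/T₂) = 119.168 × ln(403.88/309) = 31.911 J/K.
ΔS_total = -27.386 + 31.911 = 4.53 J/K.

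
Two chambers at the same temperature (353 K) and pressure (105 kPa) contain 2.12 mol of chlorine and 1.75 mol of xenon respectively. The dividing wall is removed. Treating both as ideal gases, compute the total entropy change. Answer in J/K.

Mole fractions: x_A = 2.12/3.87 = 0.548, x_B = 0.452.
ΔS_mix = −R(n_A ln x_A + n_B ln x_B) = −8.314 × (2.12 ln 0.548 + 1.75 ln 0.452) = 22.2 J/K.

ΔS_mix = 22.2 J/K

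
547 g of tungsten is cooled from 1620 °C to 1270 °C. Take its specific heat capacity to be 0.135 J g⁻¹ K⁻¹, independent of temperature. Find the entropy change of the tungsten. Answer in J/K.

In kelvin: T₁ = 1893.15 K, T₂ = 1543.15 K. ΔS = ∫dQ_rev/T = m c ln(T₂/T₁) = 547 × 0.135 × ln(1543.15/1893.15) = -15.1 J/K.

ΔS = -15.1 J/K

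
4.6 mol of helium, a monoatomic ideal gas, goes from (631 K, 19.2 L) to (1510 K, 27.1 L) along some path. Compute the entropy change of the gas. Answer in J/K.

Entropy is a state function: ΔS = nC_V ln(T₂/T₁) + nR ln(V₂/V₁), with C_V = 3R/2 = 12.47 J mol⁻¹ K⁻¹ for a monoatomic ideal gas.
ΔS = 4.6 × [12.47 × ln(1510/631) + 8.314 × ln(27.1/19.2)] = 63.2 J/K.

ΔS = 63.2 J/K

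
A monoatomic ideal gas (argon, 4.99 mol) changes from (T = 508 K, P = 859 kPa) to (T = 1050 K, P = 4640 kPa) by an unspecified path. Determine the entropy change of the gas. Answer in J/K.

ΔS = nC_p ln(T₂/T₁) − nR ln(P₂/P₁), with C_p = 5R/2 = 20.79 J mol⁻¹ K⁻¹ for a monoatomic ideal gas.
ΔS = 4.99 × [20.79 × ln(1050/508) − 8.314 × ln(4640/859)] = 5.33 J/K.

ΔS = 5.33 J/K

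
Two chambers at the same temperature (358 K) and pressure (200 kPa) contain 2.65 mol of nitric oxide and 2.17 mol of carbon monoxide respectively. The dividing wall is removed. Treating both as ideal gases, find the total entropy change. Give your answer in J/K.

Mole fractions: x_A = 2.65/4.82 = 0.55, x_B = 0.45.
ΔS_mix = −R(n_A ln x_A + n_B ln x_B) = −8.314 × (2.65 ln 0.55 + 2.17 ln 0.45) = 27.6 J/K.

ΔS_mix = 27.6 J/K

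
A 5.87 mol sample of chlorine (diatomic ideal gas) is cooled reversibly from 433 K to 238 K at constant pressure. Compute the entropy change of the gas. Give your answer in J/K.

ΔS = -102 J/K

At constant pressure, ΔS = nC_p ln(T₂/T₁) with C_p = 7R/2 = 29.1 J mol⁻¹ K⁻¹.
ΔS = 5.87 × 29.1 × ln(238/433) = -102 J/K.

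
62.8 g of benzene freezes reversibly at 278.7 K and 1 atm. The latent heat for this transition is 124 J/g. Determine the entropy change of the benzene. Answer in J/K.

ΔS = -27.9 J/K

Heat released by the substance: Q = −mL = −62.8 × 124 = −7787.2 J.
At constant T, ΔS = Q_rev/T = −7787.2 / 278.7 = -27.9 J/K.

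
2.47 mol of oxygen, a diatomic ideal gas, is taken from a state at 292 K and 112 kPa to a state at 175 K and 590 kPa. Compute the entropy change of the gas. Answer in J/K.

ΔS = nC_p ln(T₂/T₁) − nR ln(P₂/P₁), with C_p = 7R/2 = 29.1 J mol⁻¹ K⁻¹ for a diatomic ideal gas.
ΔS = 2.47 × [29.1 × ln(175/292) − 8.314 × ln(590/112)] = -70.9 J/K.

ΔS = -70.9 J/K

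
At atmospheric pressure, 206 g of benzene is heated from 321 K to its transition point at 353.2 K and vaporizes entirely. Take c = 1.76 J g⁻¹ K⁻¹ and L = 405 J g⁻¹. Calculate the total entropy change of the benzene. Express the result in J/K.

Warming step: ΔS₁ = m c ln(T_tr/T_i) = 206 × 1.76 × ln(353.2/321) = 34.66 J/K.
Phase change: ΔS₂ = +mL/T_tr = 206 × 405 / 353.2 = 236.2 J/K.
ΔS_total = (34.66) + (236.2) = 271 J/K.

ΔS = 271 J/K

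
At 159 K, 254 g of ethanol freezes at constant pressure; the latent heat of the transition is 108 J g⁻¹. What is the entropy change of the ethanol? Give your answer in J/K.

ΔS = -173 J/K

Heat released by the substance: Q = −mL = −254 × 108 = −27432 J.
At constant T, ΔS = Q_rev/T = −27432 / 159 = -173 J/K.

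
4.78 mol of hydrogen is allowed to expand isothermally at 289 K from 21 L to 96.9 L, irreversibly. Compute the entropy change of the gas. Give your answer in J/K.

ΔS_gas = 60.8 J/K

Entropy is a state function, so ΔS_gas depends only on the end states.
For an isothermal ideal gas ΔS_gas = nR ln(V₂/V₁) = 4.78 × 8.314 × ln(96.9/21) = 60.8 J/K.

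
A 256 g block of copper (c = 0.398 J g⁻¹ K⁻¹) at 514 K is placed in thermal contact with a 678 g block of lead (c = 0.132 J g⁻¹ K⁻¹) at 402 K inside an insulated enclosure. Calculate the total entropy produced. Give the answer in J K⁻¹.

Energy balance: T_f = (m₁c₁T₁ + m₂c₂T₂)/(m₁c₁ + m₂c₂) = 461.63 K.
ΔS₁ = m₁c₁ ln(T_f/T₁) = 101.888 × ln(461.63/514) = -10.95 J/K.
ΔS₂ = m₂c₂ ln(T_f/T₂) = 89.496 × ln(461.63/402) = 12.38 J/K.
ΔS_total = -10.95 + 12.38 = 1.43 J/K.

ΔS_total = 1.43 J/K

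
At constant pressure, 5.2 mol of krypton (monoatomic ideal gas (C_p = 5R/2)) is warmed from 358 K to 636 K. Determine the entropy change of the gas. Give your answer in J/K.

At constant pressure, ΔS = nC_p ln(T₂/T₁) with C_p = 5R/2 = 20.79 J mol⁻¹ K⁻¹.
ΔS = 5.2 × 20.79 × ln(636/358) = 62.1 J/K.

ΔS = 62.1 J/K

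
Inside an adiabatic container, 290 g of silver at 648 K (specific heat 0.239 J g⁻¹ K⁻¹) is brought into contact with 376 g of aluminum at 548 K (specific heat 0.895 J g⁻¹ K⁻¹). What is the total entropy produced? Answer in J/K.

ΔS_total = 0.837 J/K

Energy balance: T_f = (m₁c₁T₁ + m₂c₂T₂)/(m₁c₁ + m₂c₂) = 565.08 K.
ΔS₁ = m₁c₁ ln(T_f/T₁) = 69.31 × ln(565.08/648) = -9.49033 J/K.
ΔS₂ = m₂c₂ ln(T_f/T₂) = 336.52 × ln(565.08/548) = 10.3276 J/K.
ΔS_total = -9.49033 + 10.3276 = 0.837 J/K.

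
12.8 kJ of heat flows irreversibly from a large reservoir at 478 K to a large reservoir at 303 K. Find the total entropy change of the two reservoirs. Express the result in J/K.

ΔS_total = 15.5 J/K

ΔS_hot = −Q/T_H = −12800/478 = -26.78 J/K and ΔS_cold = +Q/T_C = 12800/303 = 42.24 J/K.
ΔS_total = -26.78 + 42.24 = 15.5 J/K, positive as the second law requires.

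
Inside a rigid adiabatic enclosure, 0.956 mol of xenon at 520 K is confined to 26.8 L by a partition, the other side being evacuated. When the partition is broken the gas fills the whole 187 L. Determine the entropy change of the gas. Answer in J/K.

No heat is exchanged and no work is done, so the ideal-gas temperature stays constant.
Entropy is a state function; using a reversible isothermal path, ΔS_gas = nR ln(V₂/V₁) = 0.956 × 8.314 × ln(187/26.8) = 15.4 J/K.

ΔS_gas = 15.4 J/K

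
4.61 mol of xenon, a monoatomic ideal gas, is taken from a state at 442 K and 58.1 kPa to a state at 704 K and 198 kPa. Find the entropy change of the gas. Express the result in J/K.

ΔS = -2.39 J/K

ΔS = nC_p ln(T₂/T₁) − nR ln(P₂/P₁), with C_p = 5R/2 = 20.79 J mol⁻¹ K⁻¹ for a monoatomic ideal gas.
ΔS = 4.61 × [20.79 × ln(704/442) − 8.314 × ln(198/58.1)] = -2.39 J/K.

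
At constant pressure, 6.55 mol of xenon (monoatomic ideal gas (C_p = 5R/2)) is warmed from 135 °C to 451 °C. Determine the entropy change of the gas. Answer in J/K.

ΔS = 78.1 J/K

In kelvin: T₁ = 408.15 K, T₂ = 724.15 K. At constant pressure, ΔS = nC_p ln(T₂/T₁) with C_p = 5R/2 = 20.79 J mol⁻¹ K⁻¹.
ΔS = 6.55 × 20.79 × ln(724.15/408.15) = 78.1 J/K.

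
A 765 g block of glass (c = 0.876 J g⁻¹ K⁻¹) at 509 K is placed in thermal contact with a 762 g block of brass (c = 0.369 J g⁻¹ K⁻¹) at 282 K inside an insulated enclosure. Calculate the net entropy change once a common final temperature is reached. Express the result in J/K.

ΔS_total = 31.6 J/K

Energy balance: T_f = (m₁c₁T₁ + m₂c₂T₂)/(m₁c₁ + m₂c₂) = 441.91 K.
ΔS₁ = m₁c₁ ln(T_f/T₁) = 670.14 × ln(441.91/509) = -94.72 J/K.
ΔS₂ = m₂c₂ ln(T_f/T₂) = 281.178 × ln(441.91/282) = 126.3 J/K.
ΔS_total = -94.72 + 126.3 = 31.6 J/K.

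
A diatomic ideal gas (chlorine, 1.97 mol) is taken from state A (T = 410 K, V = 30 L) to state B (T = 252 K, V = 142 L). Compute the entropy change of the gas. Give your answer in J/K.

ΔS = 5.53 J/K

Entropy is a state function: ΔS = nC_V ln(T₂/T₁) + nR ln(V₂/V₁), with C_V = 5R/2 = 20.79 J mol⁻¹ K⁻¹ for a diatomic ideal gas.
ΔS = 1.97 × [20.79 × ln(252/410) + 8.314 × ln(142/30)] = 5.53 J/K.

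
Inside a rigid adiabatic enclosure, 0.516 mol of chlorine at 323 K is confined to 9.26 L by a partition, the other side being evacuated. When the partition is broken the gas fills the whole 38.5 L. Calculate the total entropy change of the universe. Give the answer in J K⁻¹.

ΔS_universe = 6.11 J/K

No heat is exchanged and no work is done, so the ideal-gas temperature stays constant.
Entropy is a state function; using a reversible isothermal path, ΔS_gas = nR ln(V₂/V₁) = 0.516 × 8.314 × ln(38.5/9.26) = 6.11 J/K.
The insulated surroundings exchange no heat, so ΔS_surr = 0 and ΔS_universe = ΔS_gas.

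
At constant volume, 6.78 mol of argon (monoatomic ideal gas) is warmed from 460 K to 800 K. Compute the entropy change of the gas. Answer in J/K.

ΔS = 46.8 J/K

At constant volume, ΔS = nC_V ln(T₂/T₁) with C_V = 3R/2 = 12.47 J mol⁻¹ K⁻¹.
ΔS = 6.78 × 12.47 × ln(800/460) = 46.8 J/K.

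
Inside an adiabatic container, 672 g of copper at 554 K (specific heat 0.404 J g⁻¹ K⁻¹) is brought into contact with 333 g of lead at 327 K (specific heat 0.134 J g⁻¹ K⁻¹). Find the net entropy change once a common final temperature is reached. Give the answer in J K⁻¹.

Energy balance: T_f = (m₁c₁T₁ + m₂c₂T₂)/(m₁c₁ + m₂c₂) = 521.96 K.
ΔS₁ = m₁c₁ ln(T_f/T₁) = 271.488 × ln(521.96/554) = -16.18 J/K.
ΔS₂ = m₂c₂ ln(T_f/T₂) = 44.622 × ln(521.96/327) = 20.87 J/K.
ΔS_total = -16.18 + 20.87 = 4.69 J/K.

ΔS_total = 4.69 J/K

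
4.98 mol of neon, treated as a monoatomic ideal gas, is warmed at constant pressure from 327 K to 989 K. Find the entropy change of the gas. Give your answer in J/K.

At constant pressure, ΔS = nC_p ln(T₂/T₁) with C_p = 5R/2 = 20.79 J mol⁻¹ K⁻¹.
ΔS = 4.98 × 20.79 × ln(989/327) = 115 J/K.

ΔS = 115 J/K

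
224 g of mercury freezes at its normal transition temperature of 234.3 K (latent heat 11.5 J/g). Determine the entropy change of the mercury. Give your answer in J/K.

Heat released by the substance: Q = −mL = −224 × 11.5 = −2576 J.
At constant T, ΔS = Q_rev/T = −2576 / 234.3 = -11 J/K.

ΔS = -11 J/K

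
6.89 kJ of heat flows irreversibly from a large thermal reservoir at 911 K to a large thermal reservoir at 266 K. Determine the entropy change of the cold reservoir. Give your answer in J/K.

ΔS_cold = 25.9 J/K

The cold reservoir gains heat Q, so ΔS_cold = +Q/T_C = 6890/266 = 25.9 J/K.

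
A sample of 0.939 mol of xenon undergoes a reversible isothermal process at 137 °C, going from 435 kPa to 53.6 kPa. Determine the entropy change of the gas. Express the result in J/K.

For an isothermal ideal gas ΔS_gas = nR ln(P₁/P₂) = 0.939 × 8.314 × ln(435/53.6) = 16.3 J/K.

ΔS_gas = 16.3 J/K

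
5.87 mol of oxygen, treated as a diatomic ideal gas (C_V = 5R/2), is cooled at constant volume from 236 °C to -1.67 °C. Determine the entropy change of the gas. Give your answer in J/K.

In kelvin: T₁ = 509.15 K, T₂ = 271.48 K. At constant volume, ΔS = nC_V ln(T₂/T₁) with C_V = 5R/2 = 20.79 J mol⁻¹ K⁻¹.
ΔS = 5.87 × 20.79 × ln(271.48/509.15) = -76.7 J/K.

ΔS = -76.7 J/K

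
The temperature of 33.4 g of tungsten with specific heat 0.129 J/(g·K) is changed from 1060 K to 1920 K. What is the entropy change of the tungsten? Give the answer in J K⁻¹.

ΔS = 2.56 J/K

ΔS = ∫dQ_rev/T = m c ln(T₂/T₁) = 33.4 × 0.129 × ln(1920/1060) = 2.56 J/K.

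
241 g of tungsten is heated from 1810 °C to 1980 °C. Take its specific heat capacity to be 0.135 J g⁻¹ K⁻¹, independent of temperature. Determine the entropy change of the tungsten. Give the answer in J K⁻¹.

ΔS = 2.55 J/K

In kelvin: T₁ = 2083.15 K, T₂ = 2253.15 K. ΔS = ∫dQ_rev/T = m c ln(T₂/T₁) = 241 × 0.135 × ln(2253.15/2083.15) = 2.55 J/K.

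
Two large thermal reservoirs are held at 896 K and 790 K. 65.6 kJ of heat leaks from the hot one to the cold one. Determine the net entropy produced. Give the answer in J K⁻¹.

ΔS_hot = −Q/T_H = −65600/896 = -73.214 J/K and ΔS_cold = +Q/T_C = 65600/790 = 83.038 J/K.
ΔS_total = -73.214 + 83.038 = 9.82 J/K, positive as the second law requires.

ΔS_total = 9.82 J/K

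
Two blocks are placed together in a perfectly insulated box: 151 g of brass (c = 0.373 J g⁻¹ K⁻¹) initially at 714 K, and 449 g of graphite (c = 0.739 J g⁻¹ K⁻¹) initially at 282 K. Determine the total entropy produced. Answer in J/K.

Energy balance: T_f = (m₁c₁T₁ + m₂c₂T₂)/(m₁c₁ + m₂c₂) = 344.69 K.
ΔS₁ = m₁c₁ ln(T_f/T₁) = 56.323 × ln(344.69/714) = -41.02 J/K.
ΔS₂ = m₂c₂ ln(T_f/T₂) = 331.811 × ln(344.69/282) = 66.61 J/K.
ΔS_total = -41.02 + 66.61 = 25.6 J/K.

ΔS_total = 25.6 J/K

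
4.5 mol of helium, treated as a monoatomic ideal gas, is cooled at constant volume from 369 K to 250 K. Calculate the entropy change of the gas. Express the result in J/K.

ΔS = -21.8 J/K

At constant volume, ΔS = nC_V ln(T₂/T₁) with C_V = 3R/2 = 12.47 J mol⁻¹ K⁻¹.
ΔS = 4.5 × 12.47 × ln(250/369) = -21.8 J/K.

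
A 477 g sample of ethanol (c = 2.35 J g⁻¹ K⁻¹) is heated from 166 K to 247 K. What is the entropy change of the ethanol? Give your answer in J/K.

ΔS = ∫dQ_rev/T = m c ln(T₂/T₁) = 477 × 2.35 × ln(247/166) = 445 J/K.

ΔS = 445 J/K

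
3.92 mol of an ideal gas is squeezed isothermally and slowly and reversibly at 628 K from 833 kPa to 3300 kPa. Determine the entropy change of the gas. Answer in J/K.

For an isothermal ideal gas ΔS_gas = nR ln(P₁/P₂) = 3.92 × 8.314 × ln(833/3300) = -44.9 J/K.

ΔS_gas = -44.9 J/K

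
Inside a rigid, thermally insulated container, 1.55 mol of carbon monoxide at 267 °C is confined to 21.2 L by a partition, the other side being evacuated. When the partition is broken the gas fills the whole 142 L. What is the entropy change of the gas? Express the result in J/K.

ΔS_gas = 24.5 J/K

No heat is exchanged and no work is done, so the ideal-gas temperature stays constant.
Entropy is a state function; using a reversible isothermal path, ΔS_gas = nR ln(V₂/V₁) = 1.55 × 8.314 × ln(142/21.2) = 24.5 J/K.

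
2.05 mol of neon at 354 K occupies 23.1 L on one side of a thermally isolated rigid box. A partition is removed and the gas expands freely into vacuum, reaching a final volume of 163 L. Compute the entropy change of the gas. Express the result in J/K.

ΔS_gas = 33.3 J/K

For an ideal gas in free expansion Q = 0 and W = 0, so T is unchanged.
Entropy is a state function; using a reversible isothermal path, ΔS_gas = nR ln(V₂/V₁) = 2.05 × 8.314 × ln(163/23.1) = 33.3 J/K.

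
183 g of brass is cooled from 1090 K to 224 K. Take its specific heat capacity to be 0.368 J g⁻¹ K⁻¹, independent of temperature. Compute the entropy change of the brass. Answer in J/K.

ΔS = ∫dQ_rev/T = m c ln(T₂/T₁) = 183 × 0.368 × ln(224/1090) = -107 J/K.

ΔS = -107 J/K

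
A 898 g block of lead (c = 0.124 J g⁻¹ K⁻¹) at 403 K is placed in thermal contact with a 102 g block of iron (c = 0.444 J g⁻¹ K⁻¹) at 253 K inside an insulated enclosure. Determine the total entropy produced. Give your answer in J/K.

Energy balance: T_f = (m₁c₁T₁ + m₂c₂T₂)/(m₁c₁ + m₂c₂) = 359.63 K.
ΔS₁ = m₁c₁ ln(T_f/T₁) = 111.352 × ln(359.63/403) = -12.68 J/K.
ΔS₂ = m₂c₂ ln(T_f/T₂) = 45.288 × ln(359.63/253) = 15.93 J/K.
ΔS_total = -12.68 + 15.93 = 3.25 J/K.

ΔS_total = 3.25 J/K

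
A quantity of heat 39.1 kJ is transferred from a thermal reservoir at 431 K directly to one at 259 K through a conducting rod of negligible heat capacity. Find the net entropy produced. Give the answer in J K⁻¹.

ΔS_hot = −Q/T_H = −39100/431 = -90.7193 J/K and ΔS_cold = +Q/T_C = 39100/259 = 150.965 J/K.
ΔS_total = -90.7193 + 150.965 = 60.2 J/K, positive as the second law requires.

ΔS_total = 60.2 J/K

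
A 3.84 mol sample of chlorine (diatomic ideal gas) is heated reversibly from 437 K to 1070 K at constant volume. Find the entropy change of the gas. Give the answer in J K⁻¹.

At constant volume, ΔS = nC_V ln(T₂/T₁) with C_V = 5R/2 = 20.79 J mol⁻¹ K⁻¹.
ΔS = 3.84 × 20.79 × ln(1070/437) = 71.5 J/K.

ΔS = 71.5 J/K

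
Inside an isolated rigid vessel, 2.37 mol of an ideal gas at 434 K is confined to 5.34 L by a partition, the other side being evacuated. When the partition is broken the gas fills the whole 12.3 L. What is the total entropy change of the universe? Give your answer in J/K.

ΔS_universe = 16.4 J/K

For an ideal gas in free expansion Q = 0 and W = 0, so T is unchanged.
Entropy is a state function; using a reversible isothermal path, ΔS_gas = nR ln(V₂/V₁) = 2.37 × 8.314 × ln(12.3/5.34) = 16.4 J/K.
The insulated surroundings exchange no heat, so ΔS_surr = 0 and ΔS_universe = ΔS_gas.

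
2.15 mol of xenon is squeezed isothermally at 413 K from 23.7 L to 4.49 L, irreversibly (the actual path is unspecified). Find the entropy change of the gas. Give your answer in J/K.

Entropy is a state function, so ΔS_gas depends only on the end states.
For an isothermal ideal gas ΔS_gas = nR ln(V₂/V₁) = 2.15 × 8.314 × ln(4.49/23.7) = -29.7 J/K.

ΔS_gas = -29.7 J/K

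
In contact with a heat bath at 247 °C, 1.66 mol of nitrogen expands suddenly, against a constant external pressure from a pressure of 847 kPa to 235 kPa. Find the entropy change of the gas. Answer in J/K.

Entropy is a state function, so ΔS_gas depends only on the end states.
For an isothermal ideal gas ΔS_gas = nR ln(P₁/P₂) = 1.66 × 8.314 × ln(847/235) = 17.7 J/K.

ΔS_gas = 17.7 J/K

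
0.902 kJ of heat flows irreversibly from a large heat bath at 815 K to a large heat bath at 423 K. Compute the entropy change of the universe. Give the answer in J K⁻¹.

ΔS_hot = −Q/T_H = −902/815 = -1.107 J/K and ΔS_cold = +Q/T_C = 902/423 = 2.132 J/K.
ΔS_total = -1.107 + 2.132 = 1.03 J/K, positive as the second law requires.

ΔS_total = 1.03 J/K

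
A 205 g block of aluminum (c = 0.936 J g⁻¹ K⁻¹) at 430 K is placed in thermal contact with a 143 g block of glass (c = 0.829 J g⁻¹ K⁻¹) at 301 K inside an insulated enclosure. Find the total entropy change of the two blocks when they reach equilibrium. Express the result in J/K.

Energy balance: T_f = (m₁c₁T₁ + m₂c₂T₂)/(m₁c₁ + m₂c₂) = 380.74 K.
ΔS₁ = m₁c₁ ln(T_f/T₁) = 191.88 × ln(380.74/430) = -23.35 J/K.
ΔS₂ = m₂c₂ ln(T_f/T₂) = 118.547 × ln(380.74/301) = 27.86 J/K.
ΔS_total = -23.35 + 27.86 = 4.51 J/K.

ΔS_total = 4.51 J/K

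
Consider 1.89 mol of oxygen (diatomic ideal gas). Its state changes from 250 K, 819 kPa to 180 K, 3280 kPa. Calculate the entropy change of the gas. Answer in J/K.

ΔS = -39.9 J/K

ΔS = nC_p ln(T₂/T₁) − nR ln(P₂/P₁), with C_p = 7R/2 = 29.1 J mol⁻¹ K⁻¹ for a diatomic ideal gas.
ΔS = 1.89 × [29.1 × ln(180/250) − 8.314 × ln(3280/819)] = -39.9 J/K.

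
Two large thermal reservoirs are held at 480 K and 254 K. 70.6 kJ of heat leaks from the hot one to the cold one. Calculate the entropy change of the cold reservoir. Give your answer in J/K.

The cold reservoir gains heat Q, so ΔS_cold = +Q/T_C = 70600/254 = 278 J/K.

ΔS_cold = 278 J/K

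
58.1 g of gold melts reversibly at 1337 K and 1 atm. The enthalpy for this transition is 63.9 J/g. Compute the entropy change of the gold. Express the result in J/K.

Heat absorbed by the substance: Q = mL = 58.1 × 63.9 = 3712.59 J.
At constant T, ΔS = Q_rev/T = 3712.59 / 1337 = 2.78 J/K.

ΔS = 2.78 J/K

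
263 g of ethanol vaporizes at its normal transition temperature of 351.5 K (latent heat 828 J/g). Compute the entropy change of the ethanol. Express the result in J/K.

ΔS = 620 J/K

Heat absorbed by the substance: Q = mL = 263 × 828 = 217764 J.
At constant T, ΔS = Q_rev/T = 217764 / 351.5 = 620 J/K.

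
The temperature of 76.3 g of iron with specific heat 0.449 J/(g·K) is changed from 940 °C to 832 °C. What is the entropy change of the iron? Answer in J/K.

In kelvin: T₁ = 1213.15 K, T₂ = 1105.15 K. ΔS = ∫dQ_rev/T = m c ln(T₂/T₁) = 76.3 × 0.449 × ln(1105.15/1213.15) = -3.19 J/K.

ΔS = -3.19 J/K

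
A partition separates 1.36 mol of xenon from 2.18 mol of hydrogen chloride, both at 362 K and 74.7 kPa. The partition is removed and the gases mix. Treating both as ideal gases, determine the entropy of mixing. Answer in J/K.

Mole fractions: x_A = 1.36/3.54 = 0.384, x_B = 0.616.
ΔS_mix = −R(n_A ln x_A + n_B ln x_B) = −8.314 × (1.36 ln 0.384 + 2.18 ln 0.616) = 19.6 J/K.

ΔS_mix = 19.6 J/K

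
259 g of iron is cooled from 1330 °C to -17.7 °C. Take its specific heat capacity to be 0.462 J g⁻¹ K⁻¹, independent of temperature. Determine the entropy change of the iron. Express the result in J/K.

ΔS = -220 J/K

In kelvin: T₁ = 1603.15 K, T₂ = 255.45 K. ΔS = ∫dQ_rev/T = m c ln(T₂/T₁) = 259 × 0.462 × ln(255.45/1603.15) = -220 J/K.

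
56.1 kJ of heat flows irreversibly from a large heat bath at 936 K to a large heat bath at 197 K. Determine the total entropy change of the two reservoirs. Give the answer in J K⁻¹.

ΔS_total = 225 J/K

ΔS_hot = −Q/T_H = −56100/936 = -59.94 J/K and ΔS_cold = +Q/T_C = 56100/197 = 284.8 J/K.
ΔS_total = -59.94 + 284.8 = 225 J/K, positive as the second law requires.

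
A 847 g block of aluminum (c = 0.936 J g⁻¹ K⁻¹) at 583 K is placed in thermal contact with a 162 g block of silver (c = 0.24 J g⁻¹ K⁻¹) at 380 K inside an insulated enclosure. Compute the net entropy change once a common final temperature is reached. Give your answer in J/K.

ΔS_total = 2.99 J/K

Energy balance: T_f = (m₁c₁T₁ + m₂c₂T₂)/(m₁c₁ + m₂c₂) = 573.51 K.
ΔS₁ = m₁c₁ ln(T_f/T₁) = 792.792 × ln(573.51/583) = -13.01 J/K.
ΔS₂ = m₂c₂ ln(T_f/T₂) = 38.88 × ln(573.51/380) = 16 J/K.
ΔS_total = -13.01 + 16 = 2.99 J/K.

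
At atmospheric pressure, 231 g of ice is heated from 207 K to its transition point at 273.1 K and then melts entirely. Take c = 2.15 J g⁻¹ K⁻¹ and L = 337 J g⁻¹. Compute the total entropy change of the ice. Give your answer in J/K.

ΔS = 423 J/K

Warming step: ΔS₁ = m c ln(T_tr/T_i) = 231 × 2.15 × ln(273.1/207) = 137.6 J/K.
Phase change: ΔS₂ = +mL/T_tr = 231 × 337 / 273.1 = 285 J/K.
ΔS_total = (137.6) + (285) = 423 J/K.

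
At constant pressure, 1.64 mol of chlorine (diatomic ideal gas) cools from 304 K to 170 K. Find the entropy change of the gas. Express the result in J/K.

ΔS = -27.7 J/K

At constant pressure, ΔS = nC_p ln(T₂/T₁) with C_p = 7R/2 = 29.1 J mol⁻¹ K⁻¹.
ΔS = 1.64 × 29.1 × ln(170/304) = -27.7 J/K.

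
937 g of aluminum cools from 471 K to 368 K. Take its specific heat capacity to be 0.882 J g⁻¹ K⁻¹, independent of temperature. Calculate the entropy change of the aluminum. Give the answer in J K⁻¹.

ΔS = ∫dQ_rev/T = m c ln(T₂/T₁) = 937 × 0.882 × ln(368/471) = -204 J/K.

ΔS = -204 J/K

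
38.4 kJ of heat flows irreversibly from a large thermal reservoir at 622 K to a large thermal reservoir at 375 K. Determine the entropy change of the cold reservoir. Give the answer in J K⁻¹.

ΔS_cold = 102 J/K

The cold reservoir gains heat Q, so ΔS_cold = +Q/T_C = 38400/375 = 102 J/K.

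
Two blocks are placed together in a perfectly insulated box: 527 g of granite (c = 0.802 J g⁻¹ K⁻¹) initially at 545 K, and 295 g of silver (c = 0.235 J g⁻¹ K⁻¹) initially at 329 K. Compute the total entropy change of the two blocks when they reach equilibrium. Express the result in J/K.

Energy balance: T_f = (m₁c₁T₁ + m₂c₂T₂)/(m₁c₁ + m₂c₂) = 514.56 K.
ΔS₁ = m₁c₁ ln(T_f/T₁) = 422.654 × ln(514.56/545) = -24.29 J/K.
ΔS₂ = m₂c₂ ln(T_f/T₂) = 69.325 × ln(514.56/329) = 31.01 J/K.
ΔS_total = -24.29 + 31.01 = 6.72 J/K.

ΔS_total = 6.72 J/K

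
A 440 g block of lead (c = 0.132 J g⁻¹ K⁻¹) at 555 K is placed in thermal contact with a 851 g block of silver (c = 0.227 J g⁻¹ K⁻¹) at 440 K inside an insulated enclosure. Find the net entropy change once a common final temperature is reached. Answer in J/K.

Energy balance: T_f = (m₁c₁T₁ + m₂c₂T₂)/(m₁c₁ + m₂c₂) = 466.58 K.
ΔS₁ = m₁c₁ ln(T_f/T₁) = 58.08 × ln(466.58/555) = -10.08 J/K.
ΔS₂ = m₂c₂ ln(T_f/T₂) = 193.177 × ln(466.58/440) = 11.33 J/K.
ΔS_total = -10.08 + 11.33 = 1.25 J/K.

ΔS_total = 1.25 J/K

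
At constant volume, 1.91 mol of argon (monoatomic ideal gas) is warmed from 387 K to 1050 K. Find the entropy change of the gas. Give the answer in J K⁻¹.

At constant volume, ΔS = nC_V ln(T₂/T₁) with C_V = 3R/2 = 12.47 J mol⁻¹ K⁻¹.
ΔS = 1.91 × 12.47 × ln(1050/387) = 23.8 J/K.

ΔS = 23.8 J/K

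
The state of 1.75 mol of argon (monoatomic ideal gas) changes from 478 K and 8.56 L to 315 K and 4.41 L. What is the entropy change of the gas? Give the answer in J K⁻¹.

Entropy is a state function: ΔS = nC_V ln(T₂/T₁) + nR ln(V₂/V₁), with C_V = 3R/2 = 12.47 J mol⁻¹ K⁻¹ for a monoatomic ideal gas.
ΔS = 1.75 × [12.47 × ln(315/478) + 8.314 × ln(4.41/8.56)] = -18.8 J/K.

ΔS = -18.8 J/K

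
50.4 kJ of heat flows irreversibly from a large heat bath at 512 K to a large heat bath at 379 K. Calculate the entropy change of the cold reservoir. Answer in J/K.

The cold reservoir gains heat Q, so ΔS_cold = +Q/T_C = 50400/379 = 133 J/K.

ΔS_cold = 133 J/K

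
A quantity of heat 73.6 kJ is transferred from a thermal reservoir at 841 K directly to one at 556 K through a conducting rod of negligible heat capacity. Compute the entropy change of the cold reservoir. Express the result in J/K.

The cold reservoir gains heat Q, so ΔS_cold = +Q/T_C = 73600/556 = 132 J/K.

ΔS_cold = 132 J/K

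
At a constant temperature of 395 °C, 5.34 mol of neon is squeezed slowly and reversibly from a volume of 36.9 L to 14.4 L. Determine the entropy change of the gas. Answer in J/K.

For an isothermal ideal gas ΔS_gas = nR ln(V₂/V₁) = 5.34 × 8.314 × ln(14.4/36.9) = -41.8 J/K.

ΔS_gas = -41.8 J/K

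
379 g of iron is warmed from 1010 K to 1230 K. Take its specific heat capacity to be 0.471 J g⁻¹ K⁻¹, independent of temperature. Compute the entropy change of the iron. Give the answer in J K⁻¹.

ΔS = ∫dQ_rev/T = m c ln(T₂/T₁) = 379 × 0.471 × ln(1230/1010) = 35.2 J/K.

ΔS = 35.2 J/K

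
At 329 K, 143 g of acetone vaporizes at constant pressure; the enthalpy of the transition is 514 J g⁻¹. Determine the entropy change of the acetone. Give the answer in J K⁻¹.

ΔS = 223 J/K

Heat absorbed by the substance: Q = mL = 143 × 514 = 73502 J.
At constant T, ΔS = Q_rev/T = 73502 / 329 = 223 J/K.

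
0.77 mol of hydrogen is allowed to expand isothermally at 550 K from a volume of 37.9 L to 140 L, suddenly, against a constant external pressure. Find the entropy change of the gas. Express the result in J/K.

Entropy is a state function, so ΔS_gas depends only on the end states.
For an isothermal ideal gas ΔS_gas = nR ln(V₂/V₁) = 0.77 × 8.314 × ln(140/37.9) = 8.37 J/K.

ΔS_gas = 8.37 J/K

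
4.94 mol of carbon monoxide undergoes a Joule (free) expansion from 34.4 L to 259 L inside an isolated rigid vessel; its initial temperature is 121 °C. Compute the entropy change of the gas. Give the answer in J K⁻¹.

ΔS_gas = 82.9 J/K

For an ideal gas in free expansion Q = 0 and W = 0, so T is unchanged.
Entropy is a state function; using a reversible isothermal path, ΔS_gas = nR ln(V₂/V₁) = 4.94 × 8.314 × ln(259/34.4) = 82.9 J/K.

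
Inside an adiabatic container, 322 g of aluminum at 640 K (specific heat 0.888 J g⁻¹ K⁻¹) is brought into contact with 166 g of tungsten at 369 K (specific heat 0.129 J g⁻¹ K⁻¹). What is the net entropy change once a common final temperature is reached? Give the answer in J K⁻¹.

Energy balance: T_f = (m₁c₁T₁ + m₂c₂T₂)/(m₁c₁ + m₂c₂) = 621.12 K.
ΔS₁ = m₁c₁ ln(T_f/T₁) = 285.936 × ln(621.12/640) = -8.563 J/K.
ΔS₂ = m₂c₂ ln(T_f/T₂) = 21.414 × ln(621.12/369) = 11.15 J/K.
ΔS_total = -8.563 + 11.15 = 2.59 J/K.

ΔS_total = 2.59 J/K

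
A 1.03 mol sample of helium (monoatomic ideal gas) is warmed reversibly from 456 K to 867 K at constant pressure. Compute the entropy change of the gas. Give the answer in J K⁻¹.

At constant pressure, ΔS = nC_p ln(T₂/T₁) with C_p = 5R/2 = 20.79 J mol⁻¹ K⁻¹.
ΔS = 1.03 × 20.79 × ln(867/456) = 13.8 J/K.

ΔS = 13.8 J/K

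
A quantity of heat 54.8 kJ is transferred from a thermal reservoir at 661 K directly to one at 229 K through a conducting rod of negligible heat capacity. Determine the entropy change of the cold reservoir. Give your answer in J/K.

ΔS_cold = 239 J/K

The cold reservoir gains heat Q, so ΔS_cold = +Q/T_C = 54800/229 = 239 J/K.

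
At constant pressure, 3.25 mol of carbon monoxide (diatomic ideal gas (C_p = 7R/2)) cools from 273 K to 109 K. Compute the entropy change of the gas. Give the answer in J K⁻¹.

ΔS = -86.8 J/K

At constant pressure, ΔS = nC_p ln(T₂/T₁) with C_p = 7R/2 = 29.1 J mol⁻¹ K⁻¹.
ΔS = 3.25 × 29.1 × ln(109/273) = -86.8 J/K.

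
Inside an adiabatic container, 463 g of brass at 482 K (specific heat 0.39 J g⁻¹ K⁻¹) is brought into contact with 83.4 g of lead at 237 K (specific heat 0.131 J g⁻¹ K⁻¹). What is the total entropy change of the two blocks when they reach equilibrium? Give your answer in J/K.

ΔS_total = 2.12 J/K

Energy balance: T_f = (m₁c₁T₁ + m₂c₂T₂)/(m₁c₁ + m₂c₂) = 468.02 K.
ΔS₁ = m₁c₁ ln(T_f/T₁) = 180.57 × ln(468.02/482) = -5.314 J/K.
ΔS₂ = m₂c₂ ln(T_f/T₂) = 10.9254 × ln(468.02/237) = 7.434 J/K.
ΔS_total = -5.314 + 7.434 = 2.12 J/K.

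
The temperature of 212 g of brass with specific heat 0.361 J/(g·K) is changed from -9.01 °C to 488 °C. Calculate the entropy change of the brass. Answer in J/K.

ΔS = 81 J/K

In kelvin: T₁ = 264.14 K, T₂ = 761.15 K. ΔS = ∫dQ_rev/T = m c ln(T₂/T₁) = 212 × 0.361 × ln(761.15/264.14) = 81 J/K.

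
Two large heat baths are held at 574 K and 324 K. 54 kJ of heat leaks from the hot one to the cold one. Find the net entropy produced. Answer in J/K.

ΔS_total = 72.6 J/K

ΔS_hot = −Q/T_H = −54000/574 = -94.08 J/K and ΔS_cold = +Q/T_C = 54000/324 = 166.7 J/K.
ΔS_total = -94.08 + 166.7 = 72.6 J/K, positive as the second law requires.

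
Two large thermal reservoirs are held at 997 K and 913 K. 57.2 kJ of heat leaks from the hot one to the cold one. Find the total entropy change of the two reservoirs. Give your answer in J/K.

ΔS_total = 5.28 J/K

ΔS_hot = −Q/T_H = −57200/997 = -57.37 J/K and ΔS_cold = +Q/T_C = 57200/913 = 62.65 J/K.
ΔS_total = -57.37 + 62.65 = 5.28 J/K, positive as the second law requires.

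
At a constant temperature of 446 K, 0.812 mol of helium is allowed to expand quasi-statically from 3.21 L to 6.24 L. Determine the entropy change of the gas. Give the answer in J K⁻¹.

ΔS_gas = 4.49 J/K

For an isothermal ideal gas ΔS_gas = nR ln(V₂/V₁) = 0.812 × 8.314 × ln(6.24/3.21) = 4.49 J/K.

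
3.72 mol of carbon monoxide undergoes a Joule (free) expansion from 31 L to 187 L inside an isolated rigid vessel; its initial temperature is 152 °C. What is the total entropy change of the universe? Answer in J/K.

ΔS_universe = 55.6 J/K

No heat is exchanged and no work is done, so the ideal-gas temperature stays constant.
Entropy is a state function; using a reversible isothermal path, ΔS_gas = nR ln(V₂/V₁) = 3.72 × 8.314 × ln(187/31) = 55.6 J/K.
The insulated surroundings exchange no heat, so ΔS_surr = 0 and ΔS_universe = ΔS_gas.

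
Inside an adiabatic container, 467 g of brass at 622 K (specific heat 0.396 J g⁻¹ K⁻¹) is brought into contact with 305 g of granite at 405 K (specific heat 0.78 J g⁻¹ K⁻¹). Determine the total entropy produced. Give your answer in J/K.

ΔS_total = 9.68 J/K

Energy balance: T_f = (m₁c₁T₁ + m₂c₂T₂)/(m₁c₁ + m₂c₂) = 499.91 K.
ΔS₁ = m₁c₁ ln(T_f/T₁) = 184.932 × ln(499.91/622) = -40.41 J/K.
ΔS₂ = m₂c₂ ln(T_f/T₂) = 237.9 × ln(499.91/405) = 50.09 J/K.
ΔS_total = -40.41 + 50.09 = 9.68 J/K.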